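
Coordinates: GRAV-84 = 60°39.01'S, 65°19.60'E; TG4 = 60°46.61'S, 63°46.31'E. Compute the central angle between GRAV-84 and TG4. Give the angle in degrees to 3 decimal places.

GRAV-84: φ = -60.65017°, λ = +65.32667°
TG4: φ = -60.77683°, λ = +63.77183°
Δφ = -0.1267°,  Δλ = -1.5548°
a = sin²(Δφ/2) + cos φ₁ cos φ₂ sin²(Δλ/2) = 0.000045
c = 2·arcsin(√a) = 0.013457 rad = 0.7710°

0.771°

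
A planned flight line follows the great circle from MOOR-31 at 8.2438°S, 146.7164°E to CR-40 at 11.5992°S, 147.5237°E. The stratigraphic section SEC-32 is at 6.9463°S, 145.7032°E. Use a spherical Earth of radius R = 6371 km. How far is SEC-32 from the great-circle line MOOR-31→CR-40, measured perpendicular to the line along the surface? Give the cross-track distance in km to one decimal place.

75.8 km

δ₁₃ = central angle MOOR-31→SEC-32 = 0.028637 rad  (haversine)
θ₁₃ = bearing MOOR-31→SEC-32 = 322.191°,  θ₁₂ = bearing MOOR-31→CR-40 = 166.734°
dₓₜ = R·arcsin(sin δ₁₃ · sin(θ₁₃ − θ₁₂)) = 6371·arcsin(0.02863·sin(155.456°)) = 75.777 km
|dₓₜ| = 75.777 km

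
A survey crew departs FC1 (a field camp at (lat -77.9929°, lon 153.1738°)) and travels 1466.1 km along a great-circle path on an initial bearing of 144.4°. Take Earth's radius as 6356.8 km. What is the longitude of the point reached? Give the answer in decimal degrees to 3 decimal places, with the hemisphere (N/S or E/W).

δ = d/R = 1466.1/6356.8 = 0.230635 rad
φ₂ = arcsin(sin φ₁ cos δ + cos φ₁ sin δ cos θ)
   = arcsin(-0.97812·0.97352 + 0.20803·0.22860·-0.81310) = -82.26022°
λ₂ = λ₁ + atan2(sin θ sin δ cos φ₁, cos δ − sin φ₁ sin φ₂) = -125.67634°

125.676°W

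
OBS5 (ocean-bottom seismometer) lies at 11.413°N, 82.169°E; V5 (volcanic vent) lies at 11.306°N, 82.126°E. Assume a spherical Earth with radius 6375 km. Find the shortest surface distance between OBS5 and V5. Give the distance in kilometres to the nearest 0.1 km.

12.8 km

Δφ = -0.1070°,  Δλ = -0.0430°
a = sin²(Δφ/2) + cos φ₁ cos φ₂ sin²(Δλ/2) = 0.000001
c = 2·arcsin(√a) = 0.002007 rad = 0.1150°
d = R·c = 6375 × 0.002007 = 12.8 km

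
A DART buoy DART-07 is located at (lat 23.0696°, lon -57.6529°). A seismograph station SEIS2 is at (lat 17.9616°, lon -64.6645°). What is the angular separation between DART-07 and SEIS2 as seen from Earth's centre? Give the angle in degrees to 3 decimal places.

8.317°

Δφ = -5.1080°,  Δλ = -7.0116°
a = sin²(Δφ/2) + cos φ₁ cos φ₂ sin²(Δλ/2) = 0.005258
c = 2·arcsin(√a) = 0.145155 rad = 8.3168°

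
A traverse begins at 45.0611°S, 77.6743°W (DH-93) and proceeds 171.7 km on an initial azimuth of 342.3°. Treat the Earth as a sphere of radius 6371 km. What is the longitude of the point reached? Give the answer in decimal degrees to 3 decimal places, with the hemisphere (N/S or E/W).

78.322°W

δ = d/R = 171.7/6371 = 0.026950 rad
φ₂ = arcsin(sin φ₁ cos δ + cos φ₁ sin δ cos θ)
   = arcsin(-0.70786·0.99964 + 0.70635·0.02695·0.95266) = -43.58820°
λ₂ = λ₁ + atan2(sin θ sin δ cos φ₁, cos δ − sin φ₁ sin φ₂) = -78.32239°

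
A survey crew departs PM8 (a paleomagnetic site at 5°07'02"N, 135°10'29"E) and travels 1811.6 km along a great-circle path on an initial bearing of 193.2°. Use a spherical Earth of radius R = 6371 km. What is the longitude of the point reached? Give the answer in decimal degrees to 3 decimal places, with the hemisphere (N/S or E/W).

131.436°E

PM8: φ = +5.11722°, λ = +135.17472°
δ = d/R = 1811.6/6371 = 0.284351 rad
φ₂ = arcsin(sin φ₁ cos δ + cos φ₁ sin δ cos θ)
   = arcsin(0.08919·0.95984 + 0.99601·0.28053·-0.97358) = -10.74404°
λ₂ = λ₁ + atan2(sin θ sin δ cos φ₁, cos δ − sin φ₁ sin φ₂) = 131.43619°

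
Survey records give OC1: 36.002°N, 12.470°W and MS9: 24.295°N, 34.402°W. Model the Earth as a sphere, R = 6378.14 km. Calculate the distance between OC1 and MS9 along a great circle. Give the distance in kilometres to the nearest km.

2472 km

Δφ = -11.7070°,  Δλ = -21.9320°
a = sin²(Δφ/2) + cos φ₁ cos φ₂ sin²(Δλ/2) = 0.037083
c = 2·arcsin(√a) = 0.387559 rad = 22.2055°
d = R·c = 6378.14 × 0.387559 = 2471.9 km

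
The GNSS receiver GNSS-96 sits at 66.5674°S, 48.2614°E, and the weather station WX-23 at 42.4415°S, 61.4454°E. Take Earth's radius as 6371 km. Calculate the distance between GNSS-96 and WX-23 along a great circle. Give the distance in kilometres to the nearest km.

2801 km

Δφ = 24.1259°,  Δλ = 13.1840°
a = sin²(Δφ/2) + cos φ₁ cos φ₂ sin²(Δλ/2) = 0.047543
c = 2·arcsin(√a) = 0.439618 rad = 25.1882°
d = R·c = 6371 × 0.439618 = 2800.8 km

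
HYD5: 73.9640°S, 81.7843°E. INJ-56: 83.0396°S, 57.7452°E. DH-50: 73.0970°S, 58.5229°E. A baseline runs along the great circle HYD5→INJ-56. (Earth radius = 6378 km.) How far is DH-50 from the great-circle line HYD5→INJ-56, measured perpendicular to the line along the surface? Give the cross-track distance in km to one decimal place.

δ₁₃ = central angle HYD5→DH-50 = 0.115331 rad  (haversine)
θ₁₃ = bearing HYD5→DH-50 = 266.222°,  θ₁₂ = bearing HYD5→INJ-56 = 196.390°
dₓₜ = R·arcsin(sin δ₁₃ · sin(θ₁₃ − θ₁₂)) = 6378·arcsin(0.11508·sin(69.832°)) = 690.298 km
|dₓₜ| = 690.298 km

690.3 km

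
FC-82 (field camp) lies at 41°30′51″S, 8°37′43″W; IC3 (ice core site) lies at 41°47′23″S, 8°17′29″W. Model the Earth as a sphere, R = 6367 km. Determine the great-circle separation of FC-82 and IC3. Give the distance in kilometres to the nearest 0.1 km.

FC-82: φ = -41.51417°, λ = -8.62861°
IC3: φ = -41.78972°, λ = -8.29139°
Δφ = -0.2756°,  Δλ = 0.3372°
a = sin²(Δφ/2) + cos φ₁ cos φ₂ sin²(Δλ/2) = 0.000011
c = 2·arcsin(√a) = 0.006517 rad = 0.3734°
d = R·c = 6367 × 0.006517 = 41.5 km

41.5 km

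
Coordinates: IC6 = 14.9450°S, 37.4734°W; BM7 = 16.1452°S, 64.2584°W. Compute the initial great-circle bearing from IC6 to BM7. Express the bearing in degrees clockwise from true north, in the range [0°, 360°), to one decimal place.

Δλ = -26.7850°
y = sin Δλ · cos φ₂ = -0.432870
x = cos φ₁ sin φ₂ − sin φ₁ cos φ₂ cos Δλ = -0.047525
θ = atan2(y, x) = -96.2655° → 263.7345° (mod 360°)

263.7°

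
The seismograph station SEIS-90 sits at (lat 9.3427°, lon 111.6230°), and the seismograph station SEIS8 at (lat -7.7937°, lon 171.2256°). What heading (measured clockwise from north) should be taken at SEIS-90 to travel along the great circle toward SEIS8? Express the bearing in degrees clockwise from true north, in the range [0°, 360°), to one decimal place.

Δλ = 59.6026°
y = sin Δλ · cos φ₂ = 0.854569
x = cos φ₁ sin φ₂ − sin φ₁ cos φ₂ cos Δλ = -0.215192
θ = atan2(y, x) = 104.1340° → 104.1340° (mod 360°)

104.1°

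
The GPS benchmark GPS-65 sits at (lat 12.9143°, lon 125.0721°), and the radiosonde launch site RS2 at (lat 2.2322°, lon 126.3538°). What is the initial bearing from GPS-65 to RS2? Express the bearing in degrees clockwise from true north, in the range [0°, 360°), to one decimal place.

173.1°

Δλ = 1.2817°
y = sin Δλ · cos φ₂ = 0.022351
x = cos φ₁ sin φ₂ − sin φ₁ cos φ₂ cos Δλ = -0.185304
θ = atan2(y, x) = 173.1223° → 173.1223° (mod 360°)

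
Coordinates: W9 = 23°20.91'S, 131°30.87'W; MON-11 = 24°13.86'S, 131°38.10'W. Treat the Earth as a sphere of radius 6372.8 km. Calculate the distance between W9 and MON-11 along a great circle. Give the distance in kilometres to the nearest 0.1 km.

W9: φ = -23.34850°, λ = -131.51450°
MON-11: φ = -24.23100°, λ = -131.63500°
Δφ = -0.8825°,  Δλ = -0.1205°
a = sin²(Δφ/2) + cos φ₁ cos φ₂ sin²(Δλ/2) = 0.000060
c = 2·arcsin(√a) = 0.015522 rad = 0.8894°
d = R·c = 6372.8 × 0.015522 = 98.9 km

98.9 km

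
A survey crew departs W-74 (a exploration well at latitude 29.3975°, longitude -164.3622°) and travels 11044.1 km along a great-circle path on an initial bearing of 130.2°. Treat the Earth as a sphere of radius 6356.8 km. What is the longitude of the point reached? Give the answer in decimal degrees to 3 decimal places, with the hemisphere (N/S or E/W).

δ = d/R = 11044.1/6356.8 = 1.737368 rad
φ₂ = arcsin(sin φ₁ cos δ + cos φ₁ sin δ cos θ)
   = arcsin(0.49087·-0.16580 + 0.87124·0.98616·-0.64546) = -39.49039°
λ₂ = λ₁ + atan2(sin θ sin δ cos φ₁, cos δ − sin φ₁ sin φ₂) = -86.93535°

86.935°W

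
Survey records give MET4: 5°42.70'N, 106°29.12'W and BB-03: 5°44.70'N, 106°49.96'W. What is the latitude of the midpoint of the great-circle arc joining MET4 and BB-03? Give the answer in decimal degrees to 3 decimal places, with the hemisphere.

5.728°N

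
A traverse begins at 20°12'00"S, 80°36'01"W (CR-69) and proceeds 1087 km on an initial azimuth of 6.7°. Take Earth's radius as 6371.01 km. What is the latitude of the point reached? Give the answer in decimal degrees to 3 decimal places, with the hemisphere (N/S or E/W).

10.488°S

CR-69: φ = -20.20000°, λ = -80.60028°
δ = d/R = 1087/6371.01 = 0.170617 rad
φ₂ = arcsin(sin φ₁ cos δ + cos φ₁ sin δ cos θ)
   = arcsin(-0.34530·0.98548 + 0.93849·0.16979·0.99317) = -10.48779°
λ₂ = λ₁ + atan2(sin θ sin δ cos φ₁, cos δ − sin φ₁ sin φ₂) = -79.44591°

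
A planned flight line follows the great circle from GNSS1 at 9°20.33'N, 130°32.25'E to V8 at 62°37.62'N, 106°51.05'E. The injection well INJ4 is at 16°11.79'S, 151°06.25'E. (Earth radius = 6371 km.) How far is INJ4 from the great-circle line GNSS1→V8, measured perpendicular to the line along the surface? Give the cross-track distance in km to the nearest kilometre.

1511 km

GNSS1: φ = +9.33883°, λ = +130.53750°
V8: φ = +62.62700°, λ = +106.85083°
INJ4: φ = -16.19650°, λ = +151.10417°
δ₁₃ = central angle GNSS1→INJ4 = 0.569956 rad  (haversine)
θ₁₃ = bearing GNSS1→INJ4 = 141.303°,  θ₁₂ = bearing GNSS1→V8 = 347.122°
dₓₜ = R·arcsin(sin δ₁₃ · sin(θ₁₃ − θ₁₂)) = 6371·arcsin(0.53960·sin(-205.819°)) = 1511.393 km
|dₓₜ| = 1511.393 km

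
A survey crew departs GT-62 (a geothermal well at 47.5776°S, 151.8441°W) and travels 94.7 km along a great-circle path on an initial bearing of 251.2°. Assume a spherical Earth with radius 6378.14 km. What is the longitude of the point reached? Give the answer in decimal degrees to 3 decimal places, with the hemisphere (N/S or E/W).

δ = d/R = 94.7/6378.14 = 0.014848 rad
φ₂ = arcsin(sin φ₁ cos δ + cos φ₁ sin δ cos θ)
   = arcsin(-0.73819·0.99989 + 0.67459·0.01485·-0.32227) = -47.84552°
λ₂ = λ₁ + atan2(sin θ sin δ cos φ₁, cos δ − sin φ₁ sin φ₂) = -153.04408°

153.044°W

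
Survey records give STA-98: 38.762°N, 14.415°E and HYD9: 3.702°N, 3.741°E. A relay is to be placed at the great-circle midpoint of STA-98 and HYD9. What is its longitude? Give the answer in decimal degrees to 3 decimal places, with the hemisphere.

Bx = cos φ₂ cos Δλ = 0.980646,  By = cos φ₂ sin Δλ = -0.184834
φₘ = atan2(sin φ₁ + sin φ₂, √((cos φ₁ + Bx)² + By²)) = 21.31489°
λₘ = λ₁ + atan2(By, cos φ₁ + Bx) = 8.42116°

8.421°E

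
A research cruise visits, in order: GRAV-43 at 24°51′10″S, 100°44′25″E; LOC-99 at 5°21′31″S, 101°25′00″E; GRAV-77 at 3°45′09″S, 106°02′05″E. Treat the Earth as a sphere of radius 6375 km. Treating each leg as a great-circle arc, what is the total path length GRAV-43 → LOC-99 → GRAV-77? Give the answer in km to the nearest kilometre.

GRAV-43: φ = -24.85278°, λ = +100.74028°
LOC-99: φ = -5.35861°, λ = +101.41667°
GRAV-77: φ = -3.75250°, λ = +106.03472°
GRAV-43→LOC-99: c = 0.340426 rad, d = 2170.22 km
LOC-99→GRAV-77: c = 0.085093 rad, d = 542.47 km
Total = 2170.22 + 542.47 = 2712.68 km

2713 km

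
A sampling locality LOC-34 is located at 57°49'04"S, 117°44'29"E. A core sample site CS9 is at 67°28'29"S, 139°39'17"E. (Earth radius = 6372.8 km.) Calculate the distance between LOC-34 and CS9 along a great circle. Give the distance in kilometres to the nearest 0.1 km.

LOC-34: φ = -57.81778°, λ = +117.74139°
CS9: φ = -67.47472°, λ = +139.65472°
Δφ = -9.6569°,  Δλ = 21.9133°
a = sin²(Δφ/2) + cos φ₁ cos φ₂ sin²(Δλ/2) = 0.014456
c = 2·arcsin(√a) = 0.241050 rad = 13.8112°
d = R·c = 6372.8 × 0.241050 = 1536.2 km

1536.2 km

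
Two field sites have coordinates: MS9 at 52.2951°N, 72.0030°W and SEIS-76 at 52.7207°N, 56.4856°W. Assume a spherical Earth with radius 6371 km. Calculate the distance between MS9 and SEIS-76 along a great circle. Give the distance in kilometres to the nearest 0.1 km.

Δφ = 0.4256°,  Δλ = 15.5174°
a = sin²(Δφ/2) + cos φ₁ cos φ₂ sin²(Δλ/2) = 0.006765
c = 2·arcsin(√a) = 0.164689 rad = 9.4360°
d = R·c = 6371 × 0.164689 = 1049.2 km

1049.2 km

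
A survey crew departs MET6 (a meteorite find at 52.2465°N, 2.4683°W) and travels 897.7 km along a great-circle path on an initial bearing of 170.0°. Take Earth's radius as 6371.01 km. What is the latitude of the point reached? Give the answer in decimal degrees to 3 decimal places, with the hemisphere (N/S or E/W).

δ = d/R = 897.7/6371.01 = 0.140904 rad
φ₂ = arcsin(sin φ₁ cos δ + cos φ₁ sin δ cos θ)
   = arcsin(0.79065·0.99009 + 0.61227·0.14044·-0.98481) = 44.27775°
λ₂ = λ₁ + atan2(sin θ sin δ cos φ₁, cos δ − sin φ₁ sin φ₂) = -0.51634°

44.278°N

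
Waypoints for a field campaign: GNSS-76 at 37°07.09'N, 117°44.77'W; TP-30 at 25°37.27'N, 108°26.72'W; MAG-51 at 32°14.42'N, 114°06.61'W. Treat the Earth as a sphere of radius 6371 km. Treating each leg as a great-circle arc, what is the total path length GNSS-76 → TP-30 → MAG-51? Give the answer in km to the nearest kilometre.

GNSS-76: φ = +37.11817°, λ = -117.74617°
TP-30: φ = +25.62117°, λ = -108.44533°
MAG-51: φ = +32.24033°, λ = -114.11017°
GNSS-76→TP-30: c = 0.243571 rad, d = 1551.79 km
TP-30→MAG-51: c = 0.144280 rad, d = 919.21 km
Total = 1551.79 + 919.21 = 2471.00 km

2471 km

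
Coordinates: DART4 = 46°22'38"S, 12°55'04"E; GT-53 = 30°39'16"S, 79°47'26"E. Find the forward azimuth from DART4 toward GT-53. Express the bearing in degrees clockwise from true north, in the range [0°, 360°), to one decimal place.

97.7°

DART4: φ = -46.37722°, λ = +12.91778°
GT-53: φ = -30.65444°, λ = +79.79056°
Δλ = 66.8728°
y = sin Δλ · cos φ₂ = 0.791123
x = cos φ₁ sin φ₂ − sin φ₁ cos φ₂ cos Δλ = -0.107160
θ = atan2(y, x) = 97.7139° → 97.7139° (mod 360°)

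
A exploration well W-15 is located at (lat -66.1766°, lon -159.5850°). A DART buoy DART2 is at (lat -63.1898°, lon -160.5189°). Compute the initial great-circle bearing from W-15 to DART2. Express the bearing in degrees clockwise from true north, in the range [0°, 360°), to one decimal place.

352.0°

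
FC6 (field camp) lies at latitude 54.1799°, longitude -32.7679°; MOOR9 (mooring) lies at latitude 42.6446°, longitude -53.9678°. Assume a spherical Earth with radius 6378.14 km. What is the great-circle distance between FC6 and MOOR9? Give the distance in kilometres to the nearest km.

2012 km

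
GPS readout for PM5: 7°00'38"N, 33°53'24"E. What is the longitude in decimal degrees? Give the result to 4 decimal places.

33° + 53′/60 + 24″/3600 = 33 + 0.88333 + 0.00667 = 33.8900°

33.8900°E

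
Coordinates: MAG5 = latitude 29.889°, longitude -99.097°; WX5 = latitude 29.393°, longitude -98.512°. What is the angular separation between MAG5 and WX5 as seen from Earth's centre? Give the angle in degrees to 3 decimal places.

0.710°

Δφ = -0.4960°,  Δλ = 0.5850°
a = sin²(Δφ/2) + cos φ₁ cos φ₂ sin²(Δλ/2) = 0.000038
c = 2·arcsin(√a) = 0.012397 rad = 0.7103°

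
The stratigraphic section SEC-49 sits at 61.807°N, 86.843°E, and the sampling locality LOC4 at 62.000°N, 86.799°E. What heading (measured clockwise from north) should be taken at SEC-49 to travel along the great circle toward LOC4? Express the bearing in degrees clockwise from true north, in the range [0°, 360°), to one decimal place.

353.9°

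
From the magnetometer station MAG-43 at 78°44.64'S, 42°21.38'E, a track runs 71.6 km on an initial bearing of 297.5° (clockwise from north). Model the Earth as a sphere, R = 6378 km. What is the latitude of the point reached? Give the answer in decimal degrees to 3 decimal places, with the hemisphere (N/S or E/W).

78.433°S

MAG-43: φ = -78.74400°, λ = +42.35633°
δ = d/R = 71.6/6378 = 0.011226 rad
φ₂ = arcsin(sin φ₁ cos δ + cos φ₁ sin δ cos θ)
   = arcsin(-0.98076·0.99994 + 0.19519·0.01123·0.46175) = -78.43310°
λ₂ = λ₁ + atan2(sin θ sin δ cos φ₁, cos δ − sin φ₁ sin φ₂) = 39.50985°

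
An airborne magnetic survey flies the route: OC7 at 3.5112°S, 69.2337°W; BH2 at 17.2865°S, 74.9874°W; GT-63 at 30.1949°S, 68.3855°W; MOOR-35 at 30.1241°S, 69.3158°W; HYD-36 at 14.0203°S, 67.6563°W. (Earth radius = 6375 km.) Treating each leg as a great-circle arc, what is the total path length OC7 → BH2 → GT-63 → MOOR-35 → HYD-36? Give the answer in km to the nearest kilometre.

OC7→BH2: c = 0.259822 rad, d = 1656.37 km
BH2→GT-63: c = 0.248608 rad, d = 1584.87 km
GT-63→MOOR-35: c = 0.014093 rad, d = 89.84 km
MOOR-35→HYD-36: c = 0.282330 rad, d = 1799.86 km
Total = 1656.37 + 1584.87 + 89.84 + 1799.86 = 5130.94 km

5131 km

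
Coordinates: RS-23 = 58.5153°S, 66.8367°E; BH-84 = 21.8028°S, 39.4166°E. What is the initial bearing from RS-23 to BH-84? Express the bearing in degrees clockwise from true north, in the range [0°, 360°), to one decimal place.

Δλ = -27.4201°
y = sin Δλ · cos φ₂ = -0.427570
x = cos φ₁ sin φ₂ − sin φ₁ cos φ₂ cos Δλ = 0.508847
θ = atan2(y, x) = -40.0394° → 319.9606° (mod 360°)

320.0°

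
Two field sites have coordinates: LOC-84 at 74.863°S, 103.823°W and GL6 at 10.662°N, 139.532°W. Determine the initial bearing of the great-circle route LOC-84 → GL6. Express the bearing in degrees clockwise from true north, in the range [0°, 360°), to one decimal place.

325.0°

Δλ = -35.7090°
y = sin Δλ · cos φ₂ = -0.573592
x = cos φ₁ sin φ₂ − sin φ₁ cos φ₂ cos Δλ = 0.818600
θ = atan2(y, x) = -35.0189° → 324.9811° (mod 360°)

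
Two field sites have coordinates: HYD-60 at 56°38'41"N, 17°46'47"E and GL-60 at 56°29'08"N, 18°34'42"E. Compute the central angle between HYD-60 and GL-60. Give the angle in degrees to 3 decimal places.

HYD-60: φ = +56.64472°, λ = +17.77972°
GL-60: φ = +56.48556°, λ = +18.57833°
Δφ = -0.1592°,  Δλ = 0.7986°
a = sin²(Δφ/2) + cos φ₁ cos φ₂ sin²(Δλ/2) = 0.000017
c = 2·arcsin(√a) = 0.008167 rad = 0.4679°

0.468°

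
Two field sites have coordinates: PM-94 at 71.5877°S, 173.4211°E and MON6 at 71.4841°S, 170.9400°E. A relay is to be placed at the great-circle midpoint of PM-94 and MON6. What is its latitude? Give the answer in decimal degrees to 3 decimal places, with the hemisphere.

Bx = cos φ₂ cos Δλ = 0.317270,  By = cos φ₂ sin Δλ = -0.013747
φₘ = atan2(sin φ₁ + sin φ₂, √((cos φ₁ + Bx)² + By²)) = -71.53993°
λₘ = λ₁ + atan2(By, cos φ₁ + Bx) = 172.17719°

71.540°S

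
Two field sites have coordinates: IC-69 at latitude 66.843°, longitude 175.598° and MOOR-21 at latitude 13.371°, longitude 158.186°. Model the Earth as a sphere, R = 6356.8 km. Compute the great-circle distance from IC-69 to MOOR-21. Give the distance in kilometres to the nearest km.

6070 km

Δφ = -53.4720°,  Δλ = -17.4120°
a = sin²(Δφ/2) + cos φ₁ cos φ₂ sin²(Δλ/2) = 0.211158
c = 2·arcsin(√a) = 0.954907 rad = 54.7122°
d = R·c = 6356.8 × 0.954907 = 6070.2 km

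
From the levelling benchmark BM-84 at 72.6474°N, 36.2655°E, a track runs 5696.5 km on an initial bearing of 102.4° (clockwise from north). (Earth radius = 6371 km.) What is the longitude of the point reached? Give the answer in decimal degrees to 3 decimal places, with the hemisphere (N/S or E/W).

101.794°E

δ = d/R = 5696.5/6371 = 0.894130 rad
φ₂ = arcsin(sin φ₁ cos δ + cos φ₁ sin δ cos θ)
   = arcsin(0.95449·0.62620 + 0.29825·0.77966·-0.21474) = 33.21375°
λ₂ = λ₁ + atan2(sin θ sin δ cos φ₁, cos δ − sin φ₁ sin φ₂) = 101.79410°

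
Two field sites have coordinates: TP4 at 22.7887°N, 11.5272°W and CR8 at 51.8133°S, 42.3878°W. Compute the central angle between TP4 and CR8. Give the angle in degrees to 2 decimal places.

Δφ = -74.6020°,  Δλ = -30.8606°
a = sin²(Δφ/2) + cos φ₁ cos φ₂ sin²(Δλ/2) = 0.407587
c = 2·arcsin(√a) = 1.384902 rad = 79.3491°

79.35°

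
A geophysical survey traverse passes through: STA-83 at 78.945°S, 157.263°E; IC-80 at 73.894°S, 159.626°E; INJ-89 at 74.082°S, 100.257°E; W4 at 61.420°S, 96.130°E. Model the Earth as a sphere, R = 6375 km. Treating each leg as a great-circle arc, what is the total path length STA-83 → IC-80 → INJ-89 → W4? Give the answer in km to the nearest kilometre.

STA-83→IC-80: c = 0.088669 rad, d = 565.26 km
IC-80→INJ-89: c = 0.274076 rad, d = 1747.23 km
INJ-89→W4: c = 0.222540 rad, d = 1418.69 km
Total = 565.26 + 1747.23 + 1418.69 = 3731.19 km

3731 km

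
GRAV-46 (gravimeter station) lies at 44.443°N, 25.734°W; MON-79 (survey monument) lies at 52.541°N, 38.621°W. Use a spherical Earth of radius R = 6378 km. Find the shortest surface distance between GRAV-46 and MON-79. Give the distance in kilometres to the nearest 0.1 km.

Δφ = 8.0980°,  Δλ = -12.8870°
a = sin²(Δφ/2) + cos φ₁ cos φ₂ sin²(Δλ/2) = 0.010454
c = 2·arcsin(√a) = 0.204850 rad = 11.7371°
d = R·c = 6378 × 0.204850 = 1306.5 km

1306.5 km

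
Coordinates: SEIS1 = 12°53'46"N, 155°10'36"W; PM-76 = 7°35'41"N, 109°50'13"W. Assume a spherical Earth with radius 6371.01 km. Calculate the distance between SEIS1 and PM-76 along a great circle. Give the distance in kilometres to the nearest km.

SEIS1: φ = +12.89611°, λ = -155.17667°
PM-76: φ = +7.59472°, λ = -109.83694°
Δφ = -5.3014°,  Δλ = 45.3397°
a = sin²(Δφ/2) + cos φ₁ cos φ₂ sin²(Δλ/2) = 0.145671
c = 2·arcsin(√a) = 0.783201 rad = 44.8741°
d = R·c = 6371.01 × 0.783201 = 4989.8 km

4990 km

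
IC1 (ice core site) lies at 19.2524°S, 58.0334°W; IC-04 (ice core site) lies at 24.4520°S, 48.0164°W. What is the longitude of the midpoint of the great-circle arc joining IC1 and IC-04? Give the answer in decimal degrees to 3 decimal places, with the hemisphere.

53.116°W

Bx = cos φ₂ cos Δλ = 0.896432,  By = cos φ₂ sin Δλ = 0.158339
φₘ = atan2(sin φ₁ + sin φ₂, √((cos φ₁ + Bx)² + By²)) = -21.92800°
λₘ = λ₁ + atan2(By, cos φ₁ + Bx) = -53.11633°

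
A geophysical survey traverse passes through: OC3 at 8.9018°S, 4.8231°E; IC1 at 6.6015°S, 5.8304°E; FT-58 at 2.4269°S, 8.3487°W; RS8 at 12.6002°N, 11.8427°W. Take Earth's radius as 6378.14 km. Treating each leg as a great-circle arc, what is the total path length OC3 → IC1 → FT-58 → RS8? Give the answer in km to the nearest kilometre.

OC3→IC1: c = 0.043764 rad, d = 279.13 km
IC1→FT-58: c = 0.257181 rad, d = 1640.34 km
FT-58→RS8: c = 0.269174 rad, d = 1716.83 km
Total = 279.13 + 1640.34 + 1716.83 = 3636.30 km

3636 km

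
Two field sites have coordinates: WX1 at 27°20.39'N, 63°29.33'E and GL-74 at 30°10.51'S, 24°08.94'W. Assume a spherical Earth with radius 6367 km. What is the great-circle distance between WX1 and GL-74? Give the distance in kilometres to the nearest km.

11278 km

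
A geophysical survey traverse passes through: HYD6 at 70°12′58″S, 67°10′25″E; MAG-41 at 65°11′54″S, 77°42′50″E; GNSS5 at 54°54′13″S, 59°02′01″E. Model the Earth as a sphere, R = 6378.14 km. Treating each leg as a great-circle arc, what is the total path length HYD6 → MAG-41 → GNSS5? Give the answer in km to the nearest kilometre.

2247 km

HYD6: φ = -70.21611°, λ = +67.17361°
MAG-41: φ = -65.19833°, λ = +77.71389°
GNSS5: φ = -54.90361°, λ = +59.03361°
HYD6→MAG-41: c = 0.111666 rad, d = 712.22 km
MAG-41→GNSS5: c = 0.240596 rad, d = 1534.55 km
Total = 712.22 + 1534.55 = 2246.77 km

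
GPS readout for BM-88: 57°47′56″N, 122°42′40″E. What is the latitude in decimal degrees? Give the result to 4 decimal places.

57.7989°N

57° + 47′/60 + 56″/3600 = 57 + 0.78333 + 0.01556 = 57.7989°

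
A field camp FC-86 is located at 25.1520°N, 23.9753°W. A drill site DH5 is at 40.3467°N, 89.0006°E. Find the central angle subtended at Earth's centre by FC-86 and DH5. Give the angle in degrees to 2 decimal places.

Δφ = 15.1947°,  Δλ = 112.9759°
a = sin²(Δφ/2) + cos φ₁ cos φ₂ sin²(Δλ/2) = 0.497063
c = 2·arcsin(√a) = 1.564922 rad = 89.6634°

89.66°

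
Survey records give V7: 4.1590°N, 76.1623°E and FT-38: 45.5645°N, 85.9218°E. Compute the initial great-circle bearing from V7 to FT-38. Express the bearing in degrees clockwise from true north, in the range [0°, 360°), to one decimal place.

10.2°

Δλ = 9.7595°
y = sin Δλ · cos φ₂ = 0.118677
x = cos φ₁ sin φ₂ − sin φ₁ cos φ₂ cos Δλ = 0.662119
θ = atan2(y, x) = 10.1617° → 10.1617° (mod 360°)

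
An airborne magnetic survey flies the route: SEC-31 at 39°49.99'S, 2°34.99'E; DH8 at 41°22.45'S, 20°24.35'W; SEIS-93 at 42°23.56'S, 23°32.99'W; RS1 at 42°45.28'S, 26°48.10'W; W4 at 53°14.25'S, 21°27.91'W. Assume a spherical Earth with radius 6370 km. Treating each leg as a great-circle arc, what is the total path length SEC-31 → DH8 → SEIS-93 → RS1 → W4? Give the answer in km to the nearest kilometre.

3726 km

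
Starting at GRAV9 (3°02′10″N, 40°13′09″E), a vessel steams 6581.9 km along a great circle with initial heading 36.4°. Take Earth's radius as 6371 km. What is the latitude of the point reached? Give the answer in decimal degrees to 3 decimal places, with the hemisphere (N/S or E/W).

45.846°N

GRAV9: φ = +3.03611°, λ = +40.21917°
δ = d/R = 6581.9/6371 = 1.033103 rad
φ₂ = arcsin(sin φ₁ cos δ + cos φ₁ sin δ cos θ)
   = arcsin(0.05297·0.51216 + 0.99860·0.85889·0.80489) = 45.84627°
λ₂ = λ₁ + atan2(sin θ sin δ cos φ₁, cos δ − sin φ₁ sin φ₂) = 87.24718°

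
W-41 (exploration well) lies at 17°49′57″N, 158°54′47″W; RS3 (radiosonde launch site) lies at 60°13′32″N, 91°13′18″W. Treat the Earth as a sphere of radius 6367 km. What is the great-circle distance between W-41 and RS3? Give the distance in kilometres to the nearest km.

7063 km

W-41: φ = +17.83250°, λ = -158.91306°
RS3: φ = +60.22556°, λ = -91.22167°
Δφ = 42.3931°,  Δλ = 67.6914°
a = sin²(Δφ/2) + cos φ₁ cos φ₂ sin²(Δλ/2) = 0.277373
c = 2·arcsin(√a) = 1.109339 rad = 63.5604°
d = R·c = 6367 × 1.109339 = 7063.2 km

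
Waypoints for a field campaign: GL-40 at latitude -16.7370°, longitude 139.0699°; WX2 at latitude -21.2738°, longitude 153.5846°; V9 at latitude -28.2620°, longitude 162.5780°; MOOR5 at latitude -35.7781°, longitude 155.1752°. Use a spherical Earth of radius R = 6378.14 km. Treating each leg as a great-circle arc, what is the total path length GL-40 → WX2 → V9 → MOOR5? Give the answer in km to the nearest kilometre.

GL-40→WX2: c = 0.252123 rad, d = 1608.08 km
WX2→V9: c = 0.187459 rad, d = 1195.64 km
V9→MOOR5: c = 0.170783 rad, d = 1089.28 km
Total = 1608.08 + 1195.64 + 1089.28 = 3892.99 km

3893 km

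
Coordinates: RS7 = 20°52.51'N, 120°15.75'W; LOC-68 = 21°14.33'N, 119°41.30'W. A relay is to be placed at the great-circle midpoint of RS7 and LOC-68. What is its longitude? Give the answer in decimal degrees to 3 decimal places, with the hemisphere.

119.976°W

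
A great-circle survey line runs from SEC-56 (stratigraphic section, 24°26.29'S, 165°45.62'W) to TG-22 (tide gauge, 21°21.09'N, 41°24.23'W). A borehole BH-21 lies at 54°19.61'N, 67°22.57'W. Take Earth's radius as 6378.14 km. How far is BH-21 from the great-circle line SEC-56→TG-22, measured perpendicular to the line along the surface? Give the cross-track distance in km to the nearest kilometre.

SEC-56: φ = -24.43817°, λ = -165.76033°
TG-22: φ = +21.35150°, λ = -41.40383°
BH-21: φ = +54.32683°, λ = -67.37617°
δ₁₃ = central angle SEC-56→BH-21 = 1.997084 rad  (haversine)
θ₁₃ = bearing SEC-56→BH-21 = 39.319°,  θ₁₂ = bearing SEC-56→TG-22 = 81.565°
dₓₜ = R·arcsin(sin δ₁₃ · sin(θ₁₃ − θ₁₂)) = 6378.14·arcsin(0.91051·sin(-42.246°)) = -4201.764 km
|dₓₜ| = 4201.764 km

4202 km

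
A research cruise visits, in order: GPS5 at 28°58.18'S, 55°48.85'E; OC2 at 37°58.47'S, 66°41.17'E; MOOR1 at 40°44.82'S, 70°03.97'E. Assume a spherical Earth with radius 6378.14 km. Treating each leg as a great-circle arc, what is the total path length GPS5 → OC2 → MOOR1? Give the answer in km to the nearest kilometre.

GPS5: φ = -28.96967°, λ = +55.81417°
OC2: φ = -37.97450°, λ = +66.68617°
MOOR1: φ = -40.74700°, λ = +70.06617°
GPS5→OC2: c = 0.222737 rad, d = 1420.65 km
OC2→MOOR1: c = 0.066486 rad, d = 424.06 km
Total = 1420.65 + 424.06 = 1844.70 km

1845 km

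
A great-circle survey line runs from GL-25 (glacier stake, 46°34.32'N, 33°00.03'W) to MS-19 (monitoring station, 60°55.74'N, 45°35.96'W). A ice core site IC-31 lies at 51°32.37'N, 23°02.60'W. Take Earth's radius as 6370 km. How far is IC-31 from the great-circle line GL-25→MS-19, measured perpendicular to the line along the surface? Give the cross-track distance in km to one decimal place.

GL-25: φ = +46.57200°, λ = -33.00050°
MS-19: φ = +60.92900°, λ = -45.59933°
IC-31: φ = +51.53950°, λ = -23.04333°
δ₁₃ = central angle GL-25→IC-31 = 0.142925 rad  (haversine)
θ₁₃ = bearing GL-25→IC-31 = 49.029°,  θ₁₂ = bearing GL-25→MS-19 = 337.547°
dₓₜ = R·arcsin(sin δ₁₃ · sin(θ₁₃ − θ₁₂)) = 6370·arcsin(0.14244·sin(-288.518°)) = 862.996 km
|dₓₜ| = 862.996 km

863.0 km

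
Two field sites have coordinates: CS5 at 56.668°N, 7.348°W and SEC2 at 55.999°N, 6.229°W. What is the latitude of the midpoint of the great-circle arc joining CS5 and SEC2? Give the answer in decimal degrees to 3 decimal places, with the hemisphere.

56.335°N

Bx = cos φ₂ cos Δλ = 0.559101,  By = cos φ₂ sin Δλ = 0.010921
φₘ = atan2(sin φ₁ + sin φ₂, √((cos φ₁ + Bx)² + By²)) = 56.33476°
λₘ = λ₁ + atan2(By, cos φ₁ + Bx) = -6.78360°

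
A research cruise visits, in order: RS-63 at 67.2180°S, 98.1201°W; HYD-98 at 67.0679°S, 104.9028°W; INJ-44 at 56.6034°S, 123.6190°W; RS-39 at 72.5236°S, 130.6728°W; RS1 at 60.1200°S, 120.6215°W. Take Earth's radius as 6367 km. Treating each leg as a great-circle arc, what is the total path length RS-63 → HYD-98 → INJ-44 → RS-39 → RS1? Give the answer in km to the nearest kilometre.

5045 km

RS-63→HYD-98: c = 0.046034 rad, d = 293.10 km
HYD-98→INJ-44: c = 0.237087 rad, d = 1509.53 km
INJ-44→RS-39: c = 0.282385 rad, d = 1797.95 km
RS-39→RS1: c = 0.226926 rad, d = 1444.84 km
Total = 293.10 + 1509.53 + 1797.95 + 1444.84 = 5045.42 km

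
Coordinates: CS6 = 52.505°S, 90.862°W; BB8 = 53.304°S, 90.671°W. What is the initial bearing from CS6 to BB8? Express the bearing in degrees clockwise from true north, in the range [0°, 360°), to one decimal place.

Δλ = 0.1910°
y = sin Δλ · cos φ₂ = 0.001992
x = cos φ₁ sin φ₂ − sin φ₁ cos φ₂ cos Δλ = -0.013947
θ = atan2(y, x) = 171.8717° → 171.8717° (mod 360°)

171.9°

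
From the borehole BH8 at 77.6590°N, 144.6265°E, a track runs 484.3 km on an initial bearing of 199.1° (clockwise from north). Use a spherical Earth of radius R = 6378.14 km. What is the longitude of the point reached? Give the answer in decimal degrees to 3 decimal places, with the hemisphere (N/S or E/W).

δ = d/R = 484.3/6378.14 = 0.075931 rad
φ₂ = arcsin(sin φ₁ cos δ + cos φ₁ sin δ cos θ)
   = arcsin(0.97689·0.99712 + 0.21373·0.07586·-0.94495) = 73.48744°
λ₂ = λ₁ + atan2(sin θ sin δ cos φ₁, cos δ − sin φ₁ sin φ₂) = 139.61632°

139.616°E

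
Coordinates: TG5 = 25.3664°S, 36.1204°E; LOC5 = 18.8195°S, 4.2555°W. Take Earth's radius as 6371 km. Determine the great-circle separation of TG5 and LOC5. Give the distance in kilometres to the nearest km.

4207 km

Δφ = 6.5469°,  Δλ = -40.3759°
a = sin²(Δφ/2) + cos φ₁ cos φ₂ sin²(Δλ/2) = 0.105120
c = 2·arcsin(√a) = 0.660378 rad = 37.8369°
d = R·c = 6371 × 0.660378 = 4207.3 km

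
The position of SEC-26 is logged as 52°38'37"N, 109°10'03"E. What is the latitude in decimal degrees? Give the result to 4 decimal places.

52° + 38′/60 + 37″/3600 = 52 + 0.63333 + 0.01028 = 52.6436°

52.6436°N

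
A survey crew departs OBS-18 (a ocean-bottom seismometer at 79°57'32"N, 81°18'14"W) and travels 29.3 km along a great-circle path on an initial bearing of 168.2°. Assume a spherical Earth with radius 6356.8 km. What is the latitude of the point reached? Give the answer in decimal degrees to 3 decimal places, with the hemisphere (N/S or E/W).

OBS-18: φ = +79.95889°, λ = -81.30389°
δ = d/R = 29.3/6356.8 = 0.004609 rad
φ₂ = arcsin(sin φ₁ cos δ + cos φ₁ sin δ cos θ)
   = arcsin(0.98468·0.99999 + 0.17435·0.00461·-0.97887) = 79.70024°
λ₂ = λ₁ + atan2(sin θ sin δ cos φ₁, cos δ − sin φ₁ sin φ₂) = -81.00184°

79.700°N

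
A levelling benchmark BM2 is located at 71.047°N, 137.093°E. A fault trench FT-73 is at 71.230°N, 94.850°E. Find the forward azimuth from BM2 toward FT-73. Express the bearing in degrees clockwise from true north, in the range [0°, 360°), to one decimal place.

290.8°

Δλ = -42.2430°
y = sin Δλ · cos φ₂ = -0.216318
x = cos φ₁ sin φ₂ − sin φ₁ cos φ₂ cos Δλ = 0.082227
θ = atan2(y, x) = -69.1872° → 290.8128° (mod 360°)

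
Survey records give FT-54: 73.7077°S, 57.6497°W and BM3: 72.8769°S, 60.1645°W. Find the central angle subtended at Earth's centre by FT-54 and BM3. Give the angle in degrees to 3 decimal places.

1.101°

Δφ = 0.8308°,  Δλ = -2.5148°
a = sin²(Δφ/2) + cos φ₁ cos φ₂ sin²(Δλ/2) = 0.000092
c = 2·arcsin(√a) = 0.019219 rad = 1.1012°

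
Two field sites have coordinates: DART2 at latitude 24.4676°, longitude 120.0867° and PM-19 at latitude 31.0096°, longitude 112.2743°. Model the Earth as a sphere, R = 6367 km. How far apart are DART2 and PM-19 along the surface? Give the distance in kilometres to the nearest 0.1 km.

Δφ = 6.5420°,  Δλ = -7.8124°
a = sin²(Δφ/2) + cos φ₁ cos φ₂ sin²(Δλ/2) = 0.006876
c = 2·arcsin(√a) = 0.166034 rad = 9.5131°
d = R·c = 6367 × 0.166034 = 1057.1 km

1057.1 km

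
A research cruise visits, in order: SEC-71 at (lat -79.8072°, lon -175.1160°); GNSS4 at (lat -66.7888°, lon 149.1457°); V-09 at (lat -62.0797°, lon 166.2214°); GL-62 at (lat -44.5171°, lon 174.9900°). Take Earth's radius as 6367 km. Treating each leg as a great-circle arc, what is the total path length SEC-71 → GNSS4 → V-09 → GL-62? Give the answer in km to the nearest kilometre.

SEC-71→GNSS4: c = 0.279605 rad, d = 1780.25 km
GNSS4→V-09: c = 0.151875 rad, d = 966.99 km
V-09→GL-62: c = 0.319204 rad, d = 2032.37 km
Total = 1780.25 + 966.99 + 2032.37 = 4779.60 km

4780 km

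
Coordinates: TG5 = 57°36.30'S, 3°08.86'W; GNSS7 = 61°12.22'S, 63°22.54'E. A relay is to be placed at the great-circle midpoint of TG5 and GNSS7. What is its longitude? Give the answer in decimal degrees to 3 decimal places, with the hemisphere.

28.118°E

TG5: φ = -57.60500°, λ = -3.14767°
GNSS7: φ = -61.20367°, λ = +63.37567°
Bx = cos φ₂ cos Δλ = 0.191897,  By = cos φ₂ sin Δλ = 0.441824
φₘ = atan2(sin φ₁ + sin φ₂, √((cos φ₁ + Bx)² + By²)) = -63.67716°
λₘ = λ₁ + atan2(By, cos φ₁ + Bx) = 28.11817°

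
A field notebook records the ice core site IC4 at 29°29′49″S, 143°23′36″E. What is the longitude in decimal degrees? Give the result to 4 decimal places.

143.3933°E

143° + 23′/60 + 36″/3600 = 143 + 0.38333 + 0.01000 = 143.3933°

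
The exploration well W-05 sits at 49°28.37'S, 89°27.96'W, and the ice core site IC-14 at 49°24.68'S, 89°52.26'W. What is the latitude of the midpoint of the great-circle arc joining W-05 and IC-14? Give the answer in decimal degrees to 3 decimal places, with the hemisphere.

49.442°S

W-05: φ = -49.47283°, λ = -89.46600°
IC-14: φ = -49.41133°, λ = -89.87100°
Bx = cos φ₂ cos Δλ = 0.650608,  By = cos φ₂ sin Δλ = -0.004599
φₘ = atan2(sin φ₁ + sin φ₂, √((cos φ₁ + Bx)² + By²)) = -49.44226°
λₘ = λ₁ + atan2(By, cos φ₁ + Bx) = -89.66863°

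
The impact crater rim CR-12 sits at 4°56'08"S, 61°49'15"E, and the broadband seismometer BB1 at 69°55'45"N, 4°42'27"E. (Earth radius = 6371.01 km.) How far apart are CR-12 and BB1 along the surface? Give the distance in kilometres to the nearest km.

CR-12: φ = -4.93556°, λ = +61.82083°
BB1: φ = +69.92917°, λ = +4.70750°
Δφ = 74.8647°,  Δλ = -57.1133°
a = sin²(Δφ/2) + cos φ₁ cos φ₂ sin²(Δλ/2) = 0.447580
c = 2·arcsin(√a) = 1.465764 rad = 83.9821°
d = R·c = 6371.01 × 1.465764 = 9338.4 km

9338 km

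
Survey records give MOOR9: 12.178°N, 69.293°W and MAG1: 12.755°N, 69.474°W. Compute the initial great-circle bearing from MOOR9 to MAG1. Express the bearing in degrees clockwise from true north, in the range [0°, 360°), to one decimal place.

343.0°

Δλ = -0.1810°
y = sin Δλ · cos φ₂ = -0.003081
x = cos φ₁ sin φ₂ − sin φ₁ cos φ₂ cos Δλ = 0.010071
θ = atan2(y, x) = -17.0101° → 342.9899° (mod 360°)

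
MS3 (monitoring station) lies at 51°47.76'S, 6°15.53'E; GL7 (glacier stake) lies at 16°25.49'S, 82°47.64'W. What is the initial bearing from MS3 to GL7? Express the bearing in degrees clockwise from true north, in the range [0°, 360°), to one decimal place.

260.4°

MS3: φ = -51.79600°, λ = +6.25883°
GL7: φ = -16.42483°, λ = -82.79400°
Δλ = -89.0528°
y = sin Δλ · cos φ₂ = -0.959060
x = cos φ₁ sin φ₂ − sin φ₁ cos φ₂ cos Δλ = -0.162415
θ = atan2(y, x) = -99.6117° → 260.3883° (mod 360°)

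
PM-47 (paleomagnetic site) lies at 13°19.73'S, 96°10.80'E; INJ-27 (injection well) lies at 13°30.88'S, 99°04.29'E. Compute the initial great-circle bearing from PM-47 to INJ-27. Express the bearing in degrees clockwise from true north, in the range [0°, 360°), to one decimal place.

PM-47: φ = -13.32883°, λ = +96.18000°
INJ-27: φ = -13.51467°, λ = +99.07150°
Δλ = 2.8915°
y = sin Δλ · cos φ₂ = 0.049048
x = cos φ₁ sin φ₂ − sin φ₁ cos φ₂ cos Δλ = -0.003529
θ = atan2(y, x) = 94.1151° → 94.1151° (mod 360°)

94.1°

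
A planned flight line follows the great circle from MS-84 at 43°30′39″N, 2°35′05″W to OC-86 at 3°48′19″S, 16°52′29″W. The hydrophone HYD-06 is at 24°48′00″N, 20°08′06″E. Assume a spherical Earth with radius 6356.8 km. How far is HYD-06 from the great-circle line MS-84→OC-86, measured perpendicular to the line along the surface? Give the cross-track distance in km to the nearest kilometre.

2757 km

MS-84: φ = +43.51083°, λ = -2.58472°
OC-86: φ = -3.80528°, λ = -16.87472°
HYD-06: φ = +24.80000°, λ = +20.13500°
δ₁₃ = central angle MS-84→HYD-06 = 0.459973 rad  (haversine)
θ₁₃ = bearing MS-84→HYD-06 = 127.835°,  θ₁₂ = bearing MS-84→OC-86 = 199.035°
dₓₜ = R·arcsin(sin δ₁₃ · sin(θ₁₃ − θ₁₂)) = 6356.8·arcsin(0.44392·sin(-71.200°)) = -2757.019 km
|dₓₜ| = 2757.019 km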